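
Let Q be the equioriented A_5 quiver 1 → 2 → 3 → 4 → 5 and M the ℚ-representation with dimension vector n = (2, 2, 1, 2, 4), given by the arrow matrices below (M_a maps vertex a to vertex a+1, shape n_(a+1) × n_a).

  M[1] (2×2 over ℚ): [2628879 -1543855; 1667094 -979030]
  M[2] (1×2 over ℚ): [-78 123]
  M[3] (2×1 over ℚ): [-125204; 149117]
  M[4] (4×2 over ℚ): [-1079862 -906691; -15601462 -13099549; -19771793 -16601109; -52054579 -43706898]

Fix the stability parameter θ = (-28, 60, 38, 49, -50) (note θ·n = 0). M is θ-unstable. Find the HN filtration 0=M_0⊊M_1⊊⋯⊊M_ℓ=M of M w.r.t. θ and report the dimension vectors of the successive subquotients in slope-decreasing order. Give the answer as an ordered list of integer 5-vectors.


Interval decomposition of M: I[1,1], I[1,2], I[2,5], I[4,5], I[5,5]^2.
HN type (ℓ=5): μ^(1)=60; μ^(2)=97/4; μ^(3)=-1/2; μ^(4)=-28; μ^(5)=-50

((0, 1, 0, 0, 0); (0, 1, 1, 1, 1); (0, 0, 0, 1, 1); (2, 0, 0, 0, 0); (0, 0, 0, 0, 2))


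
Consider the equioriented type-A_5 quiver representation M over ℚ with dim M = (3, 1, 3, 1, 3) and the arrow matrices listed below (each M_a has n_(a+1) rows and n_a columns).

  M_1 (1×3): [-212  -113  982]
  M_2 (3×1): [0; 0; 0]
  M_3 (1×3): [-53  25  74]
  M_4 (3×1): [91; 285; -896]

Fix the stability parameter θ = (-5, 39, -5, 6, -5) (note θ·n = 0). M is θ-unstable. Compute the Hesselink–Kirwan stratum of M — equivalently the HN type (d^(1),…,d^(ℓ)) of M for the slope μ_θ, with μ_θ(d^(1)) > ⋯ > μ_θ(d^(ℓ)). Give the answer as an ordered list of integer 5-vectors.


Interval decomposition of M: I[1,1]^2, I[1,2], I[3,3]^2, I[3,5], I[5,5]^2.
HN type (ℓ=3): μ^(1)=39; μ^(2)=1/2; μ^(3)=-5

((0, 1, 0, 0, 0); (0, 0, 0, 1, 1); (3, 0, 3, 0, 2))


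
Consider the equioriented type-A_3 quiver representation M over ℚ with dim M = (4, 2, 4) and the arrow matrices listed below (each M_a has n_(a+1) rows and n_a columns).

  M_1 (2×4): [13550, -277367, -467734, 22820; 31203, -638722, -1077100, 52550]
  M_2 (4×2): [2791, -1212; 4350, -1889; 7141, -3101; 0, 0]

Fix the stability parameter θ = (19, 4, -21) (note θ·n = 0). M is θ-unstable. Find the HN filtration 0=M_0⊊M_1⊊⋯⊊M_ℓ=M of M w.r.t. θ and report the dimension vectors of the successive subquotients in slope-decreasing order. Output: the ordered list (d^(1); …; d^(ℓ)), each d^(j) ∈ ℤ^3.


Interval decomposition of M: I[1,1]^2, I[1,3]^2, I[3,3]^2.
HN type (ℓ=3): μ^(1)=19; μ^(2)=2/3; μ^(3)=-21

((2, 0, 0); (2, 2, 2); (0, 0, 2))


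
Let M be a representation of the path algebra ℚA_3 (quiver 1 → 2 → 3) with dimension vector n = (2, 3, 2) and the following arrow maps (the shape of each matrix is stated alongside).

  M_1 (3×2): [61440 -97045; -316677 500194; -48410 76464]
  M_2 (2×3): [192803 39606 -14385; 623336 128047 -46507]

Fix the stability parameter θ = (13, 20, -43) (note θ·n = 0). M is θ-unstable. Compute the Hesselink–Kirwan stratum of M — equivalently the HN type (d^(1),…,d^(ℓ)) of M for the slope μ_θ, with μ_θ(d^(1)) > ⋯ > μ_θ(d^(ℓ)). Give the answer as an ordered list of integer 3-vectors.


Via rank(M_{q-1}∘⋯∘M_p): M ≅ I[1,3]^2, I[2,2].
μ_θ-semistable layers: μ^(1)=20; μ^(2)=-10/3

((0, 1, 0); (2, 2, 2))


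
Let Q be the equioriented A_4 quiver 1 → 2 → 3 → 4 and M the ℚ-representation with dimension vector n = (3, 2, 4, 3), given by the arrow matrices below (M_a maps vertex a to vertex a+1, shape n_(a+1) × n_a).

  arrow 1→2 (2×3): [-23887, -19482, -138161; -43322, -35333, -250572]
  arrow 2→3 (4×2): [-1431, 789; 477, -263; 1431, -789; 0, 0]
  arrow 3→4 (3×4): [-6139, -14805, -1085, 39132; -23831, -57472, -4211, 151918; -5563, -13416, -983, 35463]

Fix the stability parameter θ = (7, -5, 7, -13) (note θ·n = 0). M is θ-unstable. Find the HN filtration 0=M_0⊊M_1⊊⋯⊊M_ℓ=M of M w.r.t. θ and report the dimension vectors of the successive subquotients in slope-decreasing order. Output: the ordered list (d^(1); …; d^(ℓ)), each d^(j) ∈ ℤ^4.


Interval decomposition of M: I[1,1], I[1,2], I[1,4], I[3,3], I[3,4]^2.
HN type (ℓ=4): μ^(1)=7; μ^(2)=1; μ^(3)=-1; μ^(4)=-3

((1, 0, 1, 0); (1, 1, 0, 0); (1, 1, 1, 1); (0, 0, 2, 2))


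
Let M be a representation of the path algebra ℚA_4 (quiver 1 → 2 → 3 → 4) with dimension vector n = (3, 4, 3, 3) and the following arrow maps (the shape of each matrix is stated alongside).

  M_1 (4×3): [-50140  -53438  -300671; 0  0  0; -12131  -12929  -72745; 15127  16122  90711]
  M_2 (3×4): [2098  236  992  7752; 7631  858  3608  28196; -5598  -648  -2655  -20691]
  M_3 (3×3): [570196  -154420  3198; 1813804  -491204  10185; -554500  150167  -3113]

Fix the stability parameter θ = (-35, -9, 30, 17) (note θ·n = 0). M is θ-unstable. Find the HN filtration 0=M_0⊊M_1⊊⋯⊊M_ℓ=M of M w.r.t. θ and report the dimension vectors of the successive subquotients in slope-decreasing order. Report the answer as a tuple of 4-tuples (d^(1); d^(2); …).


Barcode: M ≅ I[1,2], I[1,4]^2, I[2,2], I[3,4]. HN layers by μ_θ (3 steps, strictly decreasing):
  μ^(1)=47/2; μ^(2)=-9; μ^(3)=-35

((0, 0, 3, 3); (0, 4, 0, 0); (3, 0, 0, 0))


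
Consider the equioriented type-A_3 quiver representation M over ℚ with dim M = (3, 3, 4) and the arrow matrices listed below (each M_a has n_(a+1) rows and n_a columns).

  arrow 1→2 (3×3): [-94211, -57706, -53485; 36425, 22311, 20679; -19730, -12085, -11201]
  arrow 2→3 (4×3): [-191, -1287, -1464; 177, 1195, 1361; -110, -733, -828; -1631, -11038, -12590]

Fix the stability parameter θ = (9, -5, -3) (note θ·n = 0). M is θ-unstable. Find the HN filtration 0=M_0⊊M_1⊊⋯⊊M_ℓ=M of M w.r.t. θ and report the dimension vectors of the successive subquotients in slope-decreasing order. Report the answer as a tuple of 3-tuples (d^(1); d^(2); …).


Interval decomposition of M: I[1,3]^3, I[3,3].
HN type (ℓ=2): μ^(1)=1/3; μ^(2)=-3

((3, 3, 3); (0, 0, 1))


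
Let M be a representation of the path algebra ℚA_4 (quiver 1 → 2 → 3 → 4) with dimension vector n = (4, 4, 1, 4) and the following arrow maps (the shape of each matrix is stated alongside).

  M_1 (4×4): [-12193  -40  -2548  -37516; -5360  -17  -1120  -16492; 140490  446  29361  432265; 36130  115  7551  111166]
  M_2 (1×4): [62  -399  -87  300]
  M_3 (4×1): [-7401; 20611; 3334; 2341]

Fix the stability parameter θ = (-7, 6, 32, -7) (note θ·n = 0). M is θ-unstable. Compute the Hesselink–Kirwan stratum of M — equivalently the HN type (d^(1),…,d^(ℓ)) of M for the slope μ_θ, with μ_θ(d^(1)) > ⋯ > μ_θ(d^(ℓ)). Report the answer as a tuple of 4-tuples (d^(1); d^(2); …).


Barcode: M ≅ I[1,2]^3, I[1,4], I[4,4]^3. HN layers by μ_θ (3 steps, strictly decreasing):
  μ^(1)=25/2; μ^(2)=6; μ^(3)=-7

((0, 0, 1, 1); (0, 4, 0, 0); (4, 0, 0, 3))


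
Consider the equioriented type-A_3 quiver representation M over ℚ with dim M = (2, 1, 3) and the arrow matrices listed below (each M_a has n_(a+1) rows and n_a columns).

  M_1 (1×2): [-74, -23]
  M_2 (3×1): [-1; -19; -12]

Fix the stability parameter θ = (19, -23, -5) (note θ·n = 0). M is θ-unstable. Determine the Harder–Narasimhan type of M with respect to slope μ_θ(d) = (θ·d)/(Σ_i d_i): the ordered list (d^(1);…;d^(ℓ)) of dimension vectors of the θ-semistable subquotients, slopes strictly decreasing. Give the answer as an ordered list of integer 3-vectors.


Interval decomposition of M: I[1,1], I[1,3], I[3,3]^2.
HN type (ℓ=3): μ^(1)=19; μ^(2)=-3; μ^(3)=-5

((1, 0, 0); (1, 1, 1); (0, 0, 2))


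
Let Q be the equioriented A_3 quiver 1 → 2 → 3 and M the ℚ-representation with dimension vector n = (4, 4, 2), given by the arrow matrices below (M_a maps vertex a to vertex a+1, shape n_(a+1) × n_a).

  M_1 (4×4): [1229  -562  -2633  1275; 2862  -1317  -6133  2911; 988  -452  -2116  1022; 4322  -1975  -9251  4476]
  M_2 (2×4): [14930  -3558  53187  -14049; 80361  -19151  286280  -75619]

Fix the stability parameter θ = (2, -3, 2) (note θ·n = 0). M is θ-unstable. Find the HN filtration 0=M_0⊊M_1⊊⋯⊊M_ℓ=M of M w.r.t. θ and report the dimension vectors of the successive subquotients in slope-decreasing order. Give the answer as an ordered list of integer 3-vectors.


Barcode: M ≅ I[1,2]^2, I[1,3]^2. HN layers by μ_θ (2 steps, strictly decreasing):
  μ^(1)=2; μ^(2)=-1/2

((0, 0, 2); (4, 4, 0))


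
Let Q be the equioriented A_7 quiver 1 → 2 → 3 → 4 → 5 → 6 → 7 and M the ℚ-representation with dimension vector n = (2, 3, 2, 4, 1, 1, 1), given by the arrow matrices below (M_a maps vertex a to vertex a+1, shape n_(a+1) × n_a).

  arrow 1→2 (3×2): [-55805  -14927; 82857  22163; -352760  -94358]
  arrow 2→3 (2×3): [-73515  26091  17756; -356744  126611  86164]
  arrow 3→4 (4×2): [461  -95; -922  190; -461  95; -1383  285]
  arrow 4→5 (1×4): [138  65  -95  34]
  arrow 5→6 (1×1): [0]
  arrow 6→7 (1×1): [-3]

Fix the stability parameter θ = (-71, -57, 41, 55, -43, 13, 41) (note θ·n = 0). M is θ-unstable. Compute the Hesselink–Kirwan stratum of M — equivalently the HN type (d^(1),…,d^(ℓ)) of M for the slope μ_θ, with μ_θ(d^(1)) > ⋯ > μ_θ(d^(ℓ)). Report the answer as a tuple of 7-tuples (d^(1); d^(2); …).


Interval decomposition of M: I[1,3], I[1,5], I[2,2], I[4,4]^3, I[6,7].
HN type (ℓ=6): μ^(1)=55; μ^(2)=41; μ^(3)=53/3; μ^(4)=13; μ^(5)=-57; μ^(6)=-71

((0, 0, 0, 3, 0, 0, 0); (0, 0, 1, 0, 0, 0, 1); (0, 0, 1, 1, 1, 0, 0); (0, 0, 0, 0, 0, 1, 0); (0, 3, 0, 0, 0, 0, 0); (2, 0, 0, 0, 0, 0, 0))


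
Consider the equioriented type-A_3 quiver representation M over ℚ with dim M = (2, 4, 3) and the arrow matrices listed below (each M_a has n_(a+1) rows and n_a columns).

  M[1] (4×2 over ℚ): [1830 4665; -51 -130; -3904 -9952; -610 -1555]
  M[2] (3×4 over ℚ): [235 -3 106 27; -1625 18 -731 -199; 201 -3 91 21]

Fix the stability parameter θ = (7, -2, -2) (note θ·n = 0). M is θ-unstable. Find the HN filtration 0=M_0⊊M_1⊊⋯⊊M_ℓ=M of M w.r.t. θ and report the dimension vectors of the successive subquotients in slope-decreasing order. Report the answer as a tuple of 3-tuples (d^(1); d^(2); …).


Via rank(M_{q-1}∘⋯∘M_p): M ≅ I[1,2], I[1,3], I[2,3]^2.
μ_θ-semistable layers: μ^(1)=5/2; μ^(2)=1; μ^(3)=-2

((1, 1, 0); (1, 1, 1); (0, 2, 2))


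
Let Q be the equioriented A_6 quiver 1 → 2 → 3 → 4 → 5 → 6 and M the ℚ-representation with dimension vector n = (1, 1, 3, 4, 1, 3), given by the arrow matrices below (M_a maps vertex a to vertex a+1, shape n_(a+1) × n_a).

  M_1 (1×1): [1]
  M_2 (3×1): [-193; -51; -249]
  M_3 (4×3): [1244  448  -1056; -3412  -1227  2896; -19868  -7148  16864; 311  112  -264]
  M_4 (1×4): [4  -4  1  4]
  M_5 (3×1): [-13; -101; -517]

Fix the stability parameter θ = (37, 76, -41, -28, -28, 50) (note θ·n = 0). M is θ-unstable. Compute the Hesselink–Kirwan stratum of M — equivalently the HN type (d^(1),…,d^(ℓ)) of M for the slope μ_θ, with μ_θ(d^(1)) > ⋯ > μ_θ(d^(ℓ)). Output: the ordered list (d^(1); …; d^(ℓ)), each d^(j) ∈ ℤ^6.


Barcode: M ≅ I[1,4], I[3,3], I[3,4], I[4,4], I[4,6], I[6,6]^2. HN layers by μ_θ (4 steps, strictly decreasing):
  μ^(1)=50; μ^(2)=11; μ^(3)=-28; μ^(4)=-41

((0, 0, 0, 0, 0, 3); (1, 1, 1, 1, 0, 0); (0, 0, 0, 3, 1, 0); (0, 0, 2, 0, 0, 0))


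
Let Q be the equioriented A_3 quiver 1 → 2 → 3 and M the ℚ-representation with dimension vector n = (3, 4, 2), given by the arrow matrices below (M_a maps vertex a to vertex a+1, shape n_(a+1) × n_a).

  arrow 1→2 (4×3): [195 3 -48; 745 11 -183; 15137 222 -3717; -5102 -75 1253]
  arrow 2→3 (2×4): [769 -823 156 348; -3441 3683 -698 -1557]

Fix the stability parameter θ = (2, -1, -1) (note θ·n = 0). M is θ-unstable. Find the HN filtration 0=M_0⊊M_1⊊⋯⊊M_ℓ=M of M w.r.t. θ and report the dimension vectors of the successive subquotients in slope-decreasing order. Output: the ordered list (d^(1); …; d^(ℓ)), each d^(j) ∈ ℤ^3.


Via rank(M_{q-1}∘⋯∘M_p): M ≅ I[1,2], I[1,3]^2, I[2,2].
μ_θ-semistable layers: μ^(1)=1/2; μ^(2)=0; μ^(3)=-1

((1, 1, 0); (2, 2, 2); (0, 1, 0))


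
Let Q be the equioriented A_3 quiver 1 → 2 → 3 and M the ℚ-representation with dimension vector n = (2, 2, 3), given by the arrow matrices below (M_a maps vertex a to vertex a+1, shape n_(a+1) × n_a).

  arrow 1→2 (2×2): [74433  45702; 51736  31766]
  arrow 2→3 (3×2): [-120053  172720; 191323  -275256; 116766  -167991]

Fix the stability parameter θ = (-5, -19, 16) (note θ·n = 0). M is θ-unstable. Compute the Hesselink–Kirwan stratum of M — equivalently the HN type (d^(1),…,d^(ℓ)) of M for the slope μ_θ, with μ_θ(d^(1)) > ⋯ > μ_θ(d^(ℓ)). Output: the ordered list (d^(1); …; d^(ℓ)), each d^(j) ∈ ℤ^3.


Via rank(M_{q-1}∘⋯∘M_p): M ≅ I[1,3]^2, I[3,3].
μ_θ-semistable layers: μ^(1)=16; μ^(2)=-12

((0, 0, 3); (2, 2, 0))


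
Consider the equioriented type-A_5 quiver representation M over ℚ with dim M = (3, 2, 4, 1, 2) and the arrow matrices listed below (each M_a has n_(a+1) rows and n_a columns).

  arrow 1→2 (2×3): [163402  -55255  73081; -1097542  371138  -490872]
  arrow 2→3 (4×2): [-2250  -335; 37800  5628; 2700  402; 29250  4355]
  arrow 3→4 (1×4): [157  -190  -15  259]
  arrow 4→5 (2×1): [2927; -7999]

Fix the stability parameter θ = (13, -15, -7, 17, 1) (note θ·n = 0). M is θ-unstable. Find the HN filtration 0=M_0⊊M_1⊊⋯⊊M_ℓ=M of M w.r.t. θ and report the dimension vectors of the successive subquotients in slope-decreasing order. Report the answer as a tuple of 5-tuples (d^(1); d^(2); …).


Interval decomposition of M: I[1,1], I[1,2], I[1,3], I[3,3]^2, I[3,5], I[5,5].
HN type (ℓ=6): μ^(1)=13; μ^(2)=9; μ^(3)=1; μ^(4)=-1; μ^(5)=-3; μ^(6)=-7

((1, 0, 0, 0, 0); (0, 0, 0, 1, 1); (0, 0, 0, 0, 1); (1, 1, 0, 0, 0); (1, 1, 1, 0, 0); (0, 0, 3, 0, 0))


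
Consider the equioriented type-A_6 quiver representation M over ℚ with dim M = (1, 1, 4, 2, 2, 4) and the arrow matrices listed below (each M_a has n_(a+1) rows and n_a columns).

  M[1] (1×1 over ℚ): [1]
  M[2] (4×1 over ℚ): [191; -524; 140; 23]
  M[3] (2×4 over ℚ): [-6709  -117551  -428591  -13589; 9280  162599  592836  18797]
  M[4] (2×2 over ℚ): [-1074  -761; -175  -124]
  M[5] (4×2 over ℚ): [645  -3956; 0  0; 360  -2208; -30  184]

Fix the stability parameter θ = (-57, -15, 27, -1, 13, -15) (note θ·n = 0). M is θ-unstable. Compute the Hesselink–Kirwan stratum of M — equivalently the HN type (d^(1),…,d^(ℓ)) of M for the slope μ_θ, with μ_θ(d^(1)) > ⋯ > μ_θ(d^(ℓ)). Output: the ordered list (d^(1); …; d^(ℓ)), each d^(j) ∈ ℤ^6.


Via rank(M_{q-1}∘⋯∘M_p): M ≅ I[1,6], I[3,3]^2, I[3,5], I[6,6]^3.
μ_θ-semistable layers: μ^(1)=27; μ^(2)=13; μ^(3)=6; μ^(4)=-15; μ^(5)=-57

((0, 0, 2, 0, 0, 0); (0, 0, 1, 1, 1, 0); (0, 0, 1, 1, 1, 1); (0, 1, 0, 0, 0, 3); (1, 0, 0, 0, 0, 0))


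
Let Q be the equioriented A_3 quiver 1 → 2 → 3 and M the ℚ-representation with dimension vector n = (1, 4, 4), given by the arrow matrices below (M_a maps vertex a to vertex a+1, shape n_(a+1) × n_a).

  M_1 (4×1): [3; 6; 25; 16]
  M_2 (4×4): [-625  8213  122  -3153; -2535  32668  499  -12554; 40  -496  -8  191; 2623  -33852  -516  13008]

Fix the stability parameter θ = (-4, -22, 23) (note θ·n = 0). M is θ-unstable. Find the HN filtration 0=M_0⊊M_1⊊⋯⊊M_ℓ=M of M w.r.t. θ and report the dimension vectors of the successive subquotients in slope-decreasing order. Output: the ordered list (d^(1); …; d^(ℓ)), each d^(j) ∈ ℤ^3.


Barcode: M ≅ I[1,3], I[2,3]^3. HN layers by μ_θ (3 steps, strictly decreasing):
  μ^(1)=23; μ^(2)=-13; μ^(3)=-22

((0, 0, 4); (1, 1, 0); (0, 3, 0))


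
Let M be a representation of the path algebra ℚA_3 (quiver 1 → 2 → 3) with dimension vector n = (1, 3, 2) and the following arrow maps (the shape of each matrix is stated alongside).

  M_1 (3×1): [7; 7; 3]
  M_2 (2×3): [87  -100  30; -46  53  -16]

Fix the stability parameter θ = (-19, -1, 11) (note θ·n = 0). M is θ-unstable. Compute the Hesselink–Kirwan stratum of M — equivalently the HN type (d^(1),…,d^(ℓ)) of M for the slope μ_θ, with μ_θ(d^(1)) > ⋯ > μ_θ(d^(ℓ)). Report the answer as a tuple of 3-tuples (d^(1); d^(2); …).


Via rank(M_{q-1}∘⋯∘M_p): M ≅ I[1,3], I[2,2], I[2,3].
μ_θ-semistable layers: μ^(1)=11; μ^(2)=-1; μ^(3)=-19

((0, 0, 2); (0, 3, 0); (1, 0, 0))


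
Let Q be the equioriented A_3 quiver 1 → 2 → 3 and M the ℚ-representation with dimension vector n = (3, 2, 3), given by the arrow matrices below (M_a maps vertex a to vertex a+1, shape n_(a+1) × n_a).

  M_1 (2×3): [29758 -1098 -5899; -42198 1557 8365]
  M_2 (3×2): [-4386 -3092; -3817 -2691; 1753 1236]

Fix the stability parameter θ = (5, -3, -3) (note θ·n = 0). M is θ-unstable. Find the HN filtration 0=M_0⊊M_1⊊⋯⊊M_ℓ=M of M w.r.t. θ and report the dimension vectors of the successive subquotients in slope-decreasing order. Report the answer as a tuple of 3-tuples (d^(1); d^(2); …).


Barcode: M ≅ I[1,1], I[1,3]^2, I[3,3]. HN layers by μ_θ (3 steps, strictly decreasing):
  μ^(1)=5; μ^(2)=-1/3; μ^(3)=-3

((1, 0, 0); (2, 2, 2); (0, 0, 1))


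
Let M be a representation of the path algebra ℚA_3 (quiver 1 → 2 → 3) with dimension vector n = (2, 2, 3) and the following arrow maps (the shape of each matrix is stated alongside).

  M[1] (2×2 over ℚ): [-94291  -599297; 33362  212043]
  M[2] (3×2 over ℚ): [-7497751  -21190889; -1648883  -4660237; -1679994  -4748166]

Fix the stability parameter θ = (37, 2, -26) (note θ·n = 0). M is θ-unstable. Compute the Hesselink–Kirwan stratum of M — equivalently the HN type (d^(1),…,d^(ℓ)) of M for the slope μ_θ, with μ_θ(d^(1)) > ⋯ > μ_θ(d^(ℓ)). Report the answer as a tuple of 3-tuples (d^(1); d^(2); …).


Interval decomposition of M: I[1,2], I[1,3], I[3,3]^2.
HN type (ℓ=3): μ^(1)=39/2; μ^(2)=13/3; μ^(3)=-26

((1, 1, 0); (1, 1, 1); (0, 0, 2))


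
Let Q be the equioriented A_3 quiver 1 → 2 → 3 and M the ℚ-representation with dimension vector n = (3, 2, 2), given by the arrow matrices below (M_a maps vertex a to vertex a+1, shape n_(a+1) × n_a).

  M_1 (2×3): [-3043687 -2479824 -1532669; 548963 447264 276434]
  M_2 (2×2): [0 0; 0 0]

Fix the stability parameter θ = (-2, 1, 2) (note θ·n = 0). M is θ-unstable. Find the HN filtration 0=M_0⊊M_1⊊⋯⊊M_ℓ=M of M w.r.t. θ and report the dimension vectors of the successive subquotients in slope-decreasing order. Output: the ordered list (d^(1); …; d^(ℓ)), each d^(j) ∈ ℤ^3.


Barcode: M ≅ I[1,1], I[1,2]^2, I[3,3]^2. HN layers by μ_θ (3 steps, strictly decreasing):
  μ^(1)=2; μ^(2)=1; μ^(3)=-2

((0, 0, 2); (0, 2, 0); (3, 0, 0))


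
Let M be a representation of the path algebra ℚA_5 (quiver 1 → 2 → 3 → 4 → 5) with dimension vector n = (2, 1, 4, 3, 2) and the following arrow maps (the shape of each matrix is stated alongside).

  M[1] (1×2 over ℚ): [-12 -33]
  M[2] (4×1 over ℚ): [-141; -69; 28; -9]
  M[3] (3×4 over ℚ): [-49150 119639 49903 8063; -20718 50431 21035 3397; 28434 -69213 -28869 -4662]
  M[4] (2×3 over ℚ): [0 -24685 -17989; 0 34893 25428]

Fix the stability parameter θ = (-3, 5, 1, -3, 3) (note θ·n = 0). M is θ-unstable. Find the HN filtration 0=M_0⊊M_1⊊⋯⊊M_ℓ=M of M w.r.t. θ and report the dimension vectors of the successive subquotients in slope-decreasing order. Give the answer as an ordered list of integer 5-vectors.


Barcode: M ≅ I[1,1], I[1,5], I[3,3], I[3,4], I[3,5]. HN layers by μ_θ (4 steps, strictly decreasing):
  μ^(1)=3; μ^(2)=1; μ^(3)=-1; μ^(4)=-3

((0, 0, 0, 0, 2); (0, 1, 2, 1, 0); (0, 0, 2, 2, 0); (2, 0, 0, 0, 0))


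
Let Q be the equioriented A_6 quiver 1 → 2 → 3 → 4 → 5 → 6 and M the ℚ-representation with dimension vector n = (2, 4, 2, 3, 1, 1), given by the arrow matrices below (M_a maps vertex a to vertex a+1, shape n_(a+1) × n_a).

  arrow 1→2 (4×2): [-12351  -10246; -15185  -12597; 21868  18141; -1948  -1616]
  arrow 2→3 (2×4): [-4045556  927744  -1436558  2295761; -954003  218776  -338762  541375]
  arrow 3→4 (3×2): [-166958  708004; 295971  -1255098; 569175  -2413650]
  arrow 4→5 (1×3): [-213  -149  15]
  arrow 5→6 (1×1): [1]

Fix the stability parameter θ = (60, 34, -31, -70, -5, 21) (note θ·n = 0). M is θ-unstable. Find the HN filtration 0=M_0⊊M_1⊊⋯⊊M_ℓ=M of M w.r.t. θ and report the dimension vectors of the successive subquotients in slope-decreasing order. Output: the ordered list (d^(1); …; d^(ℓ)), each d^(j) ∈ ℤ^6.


Barcode: M ≅ I[1,3], I[1,4], I[2,2]^2, I[4,4], I[4,6]. HN layers by μ_θ (5 steps, strictly decreasing):
  μ^(1)=34; μ^(2)=21; μ^(3)=-7/4; μ^(4)=-5; μ^(5)=-70

((0, 2, 0, 0, 0, 0); (1, 1, 1, 0, 0, 1); (1, 1, 1, 1, 0, 0); (0, 0, 0, 0, 1, 0); (0, 0, 0, 2, 0, 0))


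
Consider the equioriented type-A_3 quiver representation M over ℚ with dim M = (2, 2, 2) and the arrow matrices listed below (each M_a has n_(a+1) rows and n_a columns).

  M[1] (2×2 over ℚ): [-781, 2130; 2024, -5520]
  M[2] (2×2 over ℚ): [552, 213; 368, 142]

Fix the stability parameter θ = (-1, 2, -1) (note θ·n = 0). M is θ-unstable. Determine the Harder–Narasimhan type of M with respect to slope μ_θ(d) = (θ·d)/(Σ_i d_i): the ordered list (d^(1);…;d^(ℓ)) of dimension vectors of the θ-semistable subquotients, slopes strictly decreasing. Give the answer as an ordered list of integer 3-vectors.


Via rank(M_{q-1}∘⋯∘M_p): M ≅ I[1,1], I[1,2], I[2,3], I[3,3].
μ_θ-semistable layers: μ^(1)=2; μ^(2)=1/2; μ^(3)=-1

((0, 1, 0); (0, 1, 1); (2, 0, 1))


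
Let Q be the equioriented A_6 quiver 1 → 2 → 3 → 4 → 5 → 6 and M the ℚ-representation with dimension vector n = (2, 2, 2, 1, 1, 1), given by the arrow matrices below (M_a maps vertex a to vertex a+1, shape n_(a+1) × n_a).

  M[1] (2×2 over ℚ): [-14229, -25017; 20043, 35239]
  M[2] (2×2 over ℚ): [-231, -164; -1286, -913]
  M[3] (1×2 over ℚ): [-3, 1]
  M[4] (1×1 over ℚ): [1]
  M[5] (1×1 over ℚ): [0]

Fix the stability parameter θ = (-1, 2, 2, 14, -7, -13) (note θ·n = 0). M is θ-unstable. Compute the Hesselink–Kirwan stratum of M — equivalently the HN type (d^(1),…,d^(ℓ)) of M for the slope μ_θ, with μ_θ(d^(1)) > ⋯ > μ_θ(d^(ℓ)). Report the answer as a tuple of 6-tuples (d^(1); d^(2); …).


Interval decomposition of M: I[1,1], I[1,5], I[2,3], I[6,6].
HN type (ℓ=4): μ^(1)=7/2; μ^(2)=2; μ^(3)=-1; μ^(4)=-13

((0, 0, 0, 1, 1, 0); (0, 2, 2, 0, 0, 0); (2, 0, 0, 0, 0, 0); (0, 0, 0, 0, 0, 1))


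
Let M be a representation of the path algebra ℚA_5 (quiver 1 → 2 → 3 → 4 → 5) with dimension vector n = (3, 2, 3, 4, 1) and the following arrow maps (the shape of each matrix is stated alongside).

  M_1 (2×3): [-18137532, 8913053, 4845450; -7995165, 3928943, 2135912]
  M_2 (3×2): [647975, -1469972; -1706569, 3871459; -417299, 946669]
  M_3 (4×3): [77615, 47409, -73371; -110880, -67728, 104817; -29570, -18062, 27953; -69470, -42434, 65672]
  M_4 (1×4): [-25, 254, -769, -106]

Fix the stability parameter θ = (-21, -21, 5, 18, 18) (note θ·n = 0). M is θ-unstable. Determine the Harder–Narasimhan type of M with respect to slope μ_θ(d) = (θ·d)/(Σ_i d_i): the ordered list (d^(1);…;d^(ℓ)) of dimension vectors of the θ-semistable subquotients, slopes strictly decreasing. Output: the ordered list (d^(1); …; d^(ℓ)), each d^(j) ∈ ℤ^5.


Interval decomposition of M: I[1,1], I[1,4], I[1,5], I[3,3], I[4,4]^2.
HN type (ℓ=3): μ^(1)=18; μ^(2)=5; μ^(3)=-21

((0, 0, 0, 4, 1); (0, 0, 3, 0, 0); (3, 2, 0, 0, 0))


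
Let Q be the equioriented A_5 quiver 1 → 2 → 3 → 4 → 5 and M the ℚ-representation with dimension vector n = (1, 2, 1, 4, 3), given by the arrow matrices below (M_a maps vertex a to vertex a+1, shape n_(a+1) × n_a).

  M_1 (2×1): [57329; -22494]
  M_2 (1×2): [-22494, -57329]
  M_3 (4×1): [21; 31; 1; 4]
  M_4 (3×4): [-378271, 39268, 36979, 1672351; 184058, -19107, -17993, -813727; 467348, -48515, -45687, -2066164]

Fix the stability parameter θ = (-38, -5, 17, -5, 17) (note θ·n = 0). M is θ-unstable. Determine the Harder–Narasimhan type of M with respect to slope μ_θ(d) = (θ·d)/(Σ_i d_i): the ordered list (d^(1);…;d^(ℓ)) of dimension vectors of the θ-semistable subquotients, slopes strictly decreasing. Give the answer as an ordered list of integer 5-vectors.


Barcode: M ≅ I[1,2], I[2,4], I[4,5]^3. HN layers by μ_θ (4 steps, strictly decreasing):
  μ^(1)=17; μ^(2)=6; μ^(3)=-5; μ^(4)=-38

((0, 0, 0, 0, 3); (0, 0, 1, 1, 0); (0, 2, 0, 3, 0); (1, 0, 0, 0, 0))


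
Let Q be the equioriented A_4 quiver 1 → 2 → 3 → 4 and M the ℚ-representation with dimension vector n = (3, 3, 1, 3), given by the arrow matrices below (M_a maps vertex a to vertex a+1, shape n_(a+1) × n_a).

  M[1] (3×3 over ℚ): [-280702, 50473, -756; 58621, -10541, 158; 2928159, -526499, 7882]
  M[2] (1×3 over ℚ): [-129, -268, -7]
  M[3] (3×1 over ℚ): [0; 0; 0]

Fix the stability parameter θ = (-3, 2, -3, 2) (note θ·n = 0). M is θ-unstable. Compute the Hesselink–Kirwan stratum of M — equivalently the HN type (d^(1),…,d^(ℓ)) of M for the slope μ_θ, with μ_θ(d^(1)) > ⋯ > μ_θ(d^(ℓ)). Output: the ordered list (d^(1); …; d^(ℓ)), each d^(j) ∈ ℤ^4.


Via rank(M_{q-1}∘⋯∘M_p): M ≅ I[1,1], I[1,2], I[1,3], I[2,2], I[4,4]^3.
μ_θ-semistable layers: μ^(1)=2; μ^(2)=-1/2; μ^(3)=-3

((0, 2, 0, 3); (0, 1, 1, 0); (3, 0, 0, 0))


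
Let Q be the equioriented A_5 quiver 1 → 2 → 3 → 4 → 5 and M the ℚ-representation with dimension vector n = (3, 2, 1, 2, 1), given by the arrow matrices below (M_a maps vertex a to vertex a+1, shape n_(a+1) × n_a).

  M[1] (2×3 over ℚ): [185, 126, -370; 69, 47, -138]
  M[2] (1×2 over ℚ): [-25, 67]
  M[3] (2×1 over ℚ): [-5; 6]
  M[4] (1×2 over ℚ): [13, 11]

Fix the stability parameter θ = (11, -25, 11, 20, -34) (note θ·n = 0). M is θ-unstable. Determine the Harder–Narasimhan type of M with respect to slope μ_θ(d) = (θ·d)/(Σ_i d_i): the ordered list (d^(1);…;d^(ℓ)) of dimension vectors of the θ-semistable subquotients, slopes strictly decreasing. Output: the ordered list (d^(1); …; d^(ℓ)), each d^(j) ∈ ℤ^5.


Barcode: M ≅ I[1,1], I[1,2], I[1,5], I[4,4]. HN layers by μ_θ (4 steps, strictly decreasing):
  μ^(1)=20; μ^(2)=11; μ^(3)=-1; μ^(4)=-7

((0, 0, 0, 1, 0); (1, 0, 0, 0, 0); (0, 0, 1, 1, 1); (2, 2, 0, 0, 0))


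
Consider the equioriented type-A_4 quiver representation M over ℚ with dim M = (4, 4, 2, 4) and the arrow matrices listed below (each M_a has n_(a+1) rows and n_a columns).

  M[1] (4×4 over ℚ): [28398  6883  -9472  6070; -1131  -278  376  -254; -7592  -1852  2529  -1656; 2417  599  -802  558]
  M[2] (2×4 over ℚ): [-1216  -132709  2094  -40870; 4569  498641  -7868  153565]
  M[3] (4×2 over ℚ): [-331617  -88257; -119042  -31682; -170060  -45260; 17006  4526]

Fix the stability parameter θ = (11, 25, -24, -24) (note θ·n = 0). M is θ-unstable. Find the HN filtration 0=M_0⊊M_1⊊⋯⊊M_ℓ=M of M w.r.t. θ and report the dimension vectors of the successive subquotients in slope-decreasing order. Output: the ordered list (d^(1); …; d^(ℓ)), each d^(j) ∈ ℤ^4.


Via rank(M_{q-1}∘⋯∘M_p): M ≅ I[1,2]^2, I[1,3], I[1,4], I[4,4]^3.
μ_θ-semistable layers: μ^(1)=25; μ^(2)=11; μ^(3)=4; μ^(4)=-3; μ^(5)=-24

((0, 2, 0, 0); (2, 0, 0, 0); (1, 1, 1, 0); (1, 1, 1, 1); (0, 0, 0, 3))


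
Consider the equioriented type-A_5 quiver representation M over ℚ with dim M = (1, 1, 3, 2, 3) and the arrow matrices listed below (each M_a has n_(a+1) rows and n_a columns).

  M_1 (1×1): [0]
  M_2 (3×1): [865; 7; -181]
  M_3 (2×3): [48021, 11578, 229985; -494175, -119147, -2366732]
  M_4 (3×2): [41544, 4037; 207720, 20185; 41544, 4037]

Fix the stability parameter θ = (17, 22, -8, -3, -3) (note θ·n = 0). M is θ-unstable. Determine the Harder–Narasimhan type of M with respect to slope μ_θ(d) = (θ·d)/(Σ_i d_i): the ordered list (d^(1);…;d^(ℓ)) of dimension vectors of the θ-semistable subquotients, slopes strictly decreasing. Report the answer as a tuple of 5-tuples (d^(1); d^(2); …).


Via rank(M_{q-1}∘⋯∘M_p): M ≅ I[1,1], I[2,4], I[3,3], I[3,5], I[5,5]^2.
μ_θ-semistable layers: μ^(1)=17; μ^(2)=11/3; μ^(3)=-3; μ^(4)=-8

((1, 0, 0, 0, 0); (0, 1, 1, 1, 0); (0, 0, 0, 1, 3); (0, 0, 2, 0, 0))


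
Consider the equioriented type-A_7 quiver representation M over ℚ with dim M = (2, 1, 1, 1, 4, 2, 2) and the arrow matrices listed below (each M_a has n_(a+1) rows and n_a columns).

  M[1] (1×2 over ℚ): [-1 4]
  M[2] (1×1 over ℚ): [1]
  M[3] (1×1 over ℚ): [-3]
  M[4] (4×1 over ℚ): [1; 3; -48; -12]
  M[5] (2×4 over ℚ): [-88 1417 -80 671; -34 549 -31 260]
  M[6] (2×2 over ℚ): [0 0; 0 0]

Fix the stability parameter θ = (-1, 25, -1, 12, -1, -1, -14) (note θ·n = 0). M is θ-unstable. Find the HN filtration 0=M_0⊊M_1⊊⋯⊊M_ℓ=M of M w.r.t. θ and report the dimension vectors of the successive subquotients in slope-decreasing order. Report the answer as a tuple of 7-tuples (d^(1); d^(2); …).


Barcode: M ≅ I[1,1], I[1,6], I[5,5]^2, I[5,6], I[7,7]^2. HN layers by μ_θ (3 steps, strictly decreasing):
  μ^(1)=34/5; μ^(2)=-1; μ^(3)=-14

((0, 1, 1, 1, 1, 1, 0); (2, 0, 0, 0, 3, 1, 0); (0, 0, 0, 0, 0, 0, 2))


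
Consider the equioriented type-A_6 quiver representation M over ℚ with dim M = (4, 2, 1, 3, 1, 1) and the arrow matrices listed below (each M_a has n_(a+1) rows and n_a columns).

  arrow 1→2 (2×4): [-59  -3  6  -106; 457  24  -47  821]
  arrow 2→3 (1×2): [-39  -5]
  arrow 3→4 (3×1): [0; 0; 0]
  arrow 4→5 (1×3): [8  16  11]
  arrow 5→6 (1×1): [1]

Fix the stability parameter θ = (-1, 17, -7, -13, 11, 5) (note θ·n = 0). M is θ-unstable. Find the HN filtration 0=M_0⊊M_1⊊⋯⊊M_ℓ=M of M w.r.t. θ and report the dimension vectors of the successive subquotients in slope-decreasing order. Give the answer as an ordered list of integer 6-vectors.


Via rank(M_{q-1}∘⋯∘M_p): M ≅ I[1,1]^2, I[1,2], I[1,3], I[4,4]^2, I[4,6].
μ_θ-semistable layers: μ^(1)=17; μ^(2)=8; μ^(3)=5; μ^(4)=-1; μ^(5)=-13

((0, 1, 0, 0, 0, 0); (0, 0, 0, 0, 1, 1); (0, 1, 1, 0, 0, 0); (4, 0, 0, 0, 0, 0); (0, 0, 0, 3, 0, 0))


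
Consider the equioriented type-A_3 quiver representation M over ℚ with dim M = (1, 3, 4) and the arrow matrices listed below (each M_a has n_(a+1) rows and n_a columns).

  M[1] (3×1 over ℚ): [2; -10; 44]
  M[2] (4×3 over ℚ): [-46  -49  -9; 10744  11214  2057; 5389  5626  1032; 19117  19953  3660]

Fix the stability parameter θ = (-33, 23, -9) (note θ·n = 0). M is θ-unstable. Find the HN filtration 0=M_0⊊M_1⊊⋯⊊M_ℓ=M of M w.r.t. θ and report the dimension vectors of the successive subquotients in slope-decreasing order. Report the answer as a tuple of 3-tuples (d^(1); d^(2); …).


Via rank(M_{q-1}∘⋯∘M_p): M ≅ I[1,3], I[2,3]^2, I[3,3].
μ_θ-semistable layers: μ^(1)=7; μ^(2)=-9; μ^(3)=-33

((0, 3, 3); (0, 0, 1); (1, 0, 0))


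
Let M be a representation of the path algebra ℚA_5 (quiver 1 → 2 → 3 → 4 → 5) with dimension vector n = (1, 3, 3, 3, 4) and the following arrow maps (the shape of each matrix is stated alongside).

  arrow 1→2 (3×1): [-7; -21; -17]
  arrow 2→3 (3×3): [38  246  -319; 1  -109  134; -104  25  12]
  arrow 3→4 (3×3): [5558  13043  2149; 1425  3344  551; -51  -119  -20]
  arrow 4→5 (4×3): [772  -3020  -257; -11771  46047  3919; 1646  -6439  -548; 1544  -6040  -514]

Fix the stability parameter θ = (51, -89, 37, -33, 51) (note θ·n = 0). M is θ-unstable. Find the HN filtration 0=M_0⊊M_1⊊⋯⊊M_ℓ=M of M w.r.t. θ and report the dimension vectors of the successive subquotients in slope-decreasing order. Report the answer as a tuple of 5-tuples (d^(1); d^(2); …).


Barcode: M ≅ I[1,5], I[2,3], I[2,5], I[4,5], I[5,5]. HN layers by μ_θ (6 steps, strictly decreasing):
  μ^(1)=51; μ^(2)=37; μ^(3)=2; μ^(4)=-19; μ^(5)=-33; μ^(6)=-89

((0, 0, 0, 0, 4); (0, 0, 1, 0, 0); (0, 0, 2, 2, 0); (1, 1, 0, 0, 0); (0, 0, 0, 1, 0); (0, 2, 0, 0, 0))


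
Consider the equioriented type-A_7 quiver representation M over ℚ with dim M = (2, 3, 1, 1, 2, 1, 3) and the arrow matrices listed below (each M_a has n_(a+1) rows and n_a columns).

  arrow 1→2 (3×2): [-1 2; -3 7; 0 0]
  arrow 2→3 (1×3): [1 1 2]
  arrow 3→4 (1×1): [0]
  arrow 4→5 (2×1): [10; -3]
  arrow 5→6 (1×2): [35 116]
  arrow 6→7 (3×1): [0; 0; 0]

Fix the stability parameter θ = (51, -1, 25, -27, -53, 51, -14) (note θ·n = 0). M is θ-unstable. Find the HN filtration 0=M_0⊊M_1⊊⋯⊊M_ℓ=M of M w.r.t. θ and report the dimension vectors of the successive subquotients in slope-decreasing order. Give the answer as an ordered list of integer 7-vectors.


Interval decomposition of M: I[1,2], I[1,3], I[2,2], I[4,6], I[5,5], I[7,7]^3.
HN type (ℓ=6): μ^(1)=51; μ^(2)=25; μ^(3)=-1; μ^(4)=-14; μ^(5)=-40; μ^(6)=-53

((0, 0, 0, 0, 0, 1, 0); (2, 2, 1, 0, 0, 0, 0); (0, 1, 0, 0, 0, 0, 0); (0, 0, 0, 0, 0, 0, 3); (0, 0, 0, 1, 1, 0, 0); (0, 0, 0, 0, 1, 0, 0))


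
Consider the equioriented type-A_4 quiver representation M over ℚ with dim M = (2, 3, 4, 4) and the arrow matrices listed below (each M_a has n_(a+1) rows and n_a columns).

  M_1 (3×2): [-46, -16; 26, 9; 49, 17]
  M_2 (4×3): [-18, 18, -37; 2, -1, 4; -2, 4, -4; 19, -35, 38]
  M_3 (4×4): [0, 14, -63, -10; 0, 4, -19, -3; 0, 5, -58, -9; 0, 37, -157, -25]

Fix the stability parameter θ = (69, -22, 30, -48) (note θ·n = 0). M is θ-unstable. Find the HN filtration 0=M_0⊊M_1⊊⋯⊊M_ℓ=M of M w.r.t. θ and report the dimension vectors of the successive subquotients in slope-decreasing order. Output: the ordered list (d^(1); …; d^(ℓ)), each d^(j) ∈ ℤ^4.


Interval decomposition of M: I[1,3], I[1,4], I[2,4], I[3,4], I[4,4].
HN type (ℓ=6): μ^(1)=30; μ^(2)=47/2; μ^(3)=29/4; μ^(4)=-9; μ^(5)=-22; μ^(6)=-48

((0, 0, 1, 0); (1, 1, 0, 0); (1, 1, 1, 1); (0, 0, 2, 2); (0, 1, 0, 0); (0, 0, 0, 1))


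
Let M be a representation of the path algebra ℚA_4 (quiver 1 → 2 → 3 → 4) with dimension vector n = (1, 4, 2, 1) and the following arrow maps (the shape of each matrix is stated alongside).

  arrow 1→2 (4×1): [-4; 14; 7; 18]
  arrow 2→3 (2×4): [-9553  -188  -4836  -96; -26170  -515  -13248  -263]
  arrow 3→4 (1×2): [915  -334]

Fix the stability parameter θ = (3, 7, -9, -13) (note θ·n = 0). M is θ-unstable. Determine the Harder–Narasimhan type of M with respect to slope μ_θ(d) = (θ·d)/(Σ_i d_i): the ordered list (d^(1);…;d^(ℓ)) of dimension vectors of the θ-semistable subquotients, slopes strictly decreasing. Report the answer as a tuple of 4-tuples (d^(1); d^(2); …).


Interval decomposition of M: I[1,2], I[2,2], I[2,3], I[2,4].
HN type (ℓ=4): μ^(1)=7; μ^(2)=3; μ^(3)=-1; μ^(4)=-5

((0, 2, 0, 0); (1, 0, 0, 0); (0, 1, 1, 0); (0, 1, 1, 1))


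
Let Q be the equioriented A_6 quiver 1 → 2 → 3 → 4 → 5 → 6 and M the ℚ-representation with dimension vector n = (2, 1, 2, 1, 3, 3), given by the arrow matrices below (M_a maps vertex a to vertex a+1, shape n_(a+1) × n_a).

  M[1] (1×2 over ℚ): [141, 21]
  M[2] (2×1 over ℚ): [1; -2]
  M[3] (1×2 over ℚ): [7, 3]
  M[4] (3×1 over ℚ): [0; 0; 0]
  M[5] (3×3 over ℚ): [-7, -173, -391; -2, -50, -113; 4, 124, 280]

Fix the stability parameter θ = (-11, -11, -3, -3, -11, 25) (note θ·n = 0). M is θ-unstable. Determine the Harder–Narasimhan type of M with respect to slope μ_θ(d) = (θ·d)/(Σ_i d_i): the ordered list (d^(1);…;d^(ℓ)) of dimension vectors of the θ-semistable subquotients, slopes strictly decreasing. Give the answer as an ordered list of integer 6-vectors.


Interval decomposition of M: I[1,1], I[1,4], I[3,3], I[5,5], I[5,6]^2, I[6,6].
HN type (ℓ=3): μ^(1)=25; μ^(2)=-3; μ^(3)=-11

((0, 0, 0, 0, 0, 3); (0, 0, 2, 1, 0, 0); (2, 1, 0, 0, 3, 0))


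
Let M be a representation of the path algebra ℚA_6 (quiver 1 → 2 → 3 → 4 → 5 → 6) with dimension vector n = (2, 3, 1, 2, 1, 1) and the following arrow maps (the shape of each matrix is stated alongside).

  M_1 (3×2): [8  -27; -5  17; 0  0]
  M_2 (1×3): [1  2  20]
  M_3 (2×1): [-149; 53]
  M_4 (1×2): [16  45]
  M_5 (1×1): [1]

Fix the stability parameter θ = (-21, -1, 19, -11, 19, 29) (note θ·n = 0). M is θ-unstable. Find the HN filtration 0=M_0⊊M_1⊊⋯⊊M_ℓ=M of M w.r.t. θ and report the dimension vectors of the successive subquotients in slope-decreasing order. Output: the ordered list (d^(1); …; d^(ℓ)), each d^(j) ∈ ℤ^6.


Barcode: M ≅ I[1,2], I[1,6], I[2,2], I[4,4]. HN layers by μ_θ (6 steps, strictly decreasing):
  μ^(1)=29; μ^(2)=19; μ^(3)=4; μ^(4)=-1; μ^(5)=-11; μ^(6)=-21

((0, 0, 0, 0, 0, 1); (0, 0, 0, 0, 1, 0); (0, 0, 1, 1, 0, 0); (0, 3, 0, 0, 0, 0); (0, 0, 0, 1, 0, 0); (2, 0, 0, 0, 0, 0))


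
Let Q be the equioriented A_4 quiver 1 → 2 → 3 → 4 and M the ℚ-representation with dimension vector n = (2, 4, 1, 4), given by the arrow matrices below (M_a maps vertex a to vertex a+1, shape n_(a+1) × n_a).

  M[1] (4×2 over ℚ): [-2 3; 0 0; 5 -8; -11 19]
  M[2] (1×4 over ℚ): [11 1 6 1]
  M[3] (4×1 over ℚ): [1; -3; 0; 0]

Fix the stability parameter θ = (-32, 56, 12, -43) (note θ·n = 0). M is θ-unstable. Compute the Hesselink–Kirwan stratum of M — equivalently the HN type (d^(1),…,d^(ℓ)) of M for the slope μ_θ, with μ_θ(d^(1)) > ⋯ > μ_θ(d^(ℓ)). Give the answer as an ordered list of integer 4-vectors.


Via rank(M_{q-1}∘⋯∘M_p): M ≅ I[1,2], I[1,4], I[2,2]^2, I[4,4]^3.
μ_θ-semistable layers: μ^(1)=56; μ^(2)=25/3; μ^(3)=-32; μ^(4)=-43

((0, 3, 0, 0); (0, 1, 1, 1); (2, 0, 0, 0); (0, 0, 0, 3))


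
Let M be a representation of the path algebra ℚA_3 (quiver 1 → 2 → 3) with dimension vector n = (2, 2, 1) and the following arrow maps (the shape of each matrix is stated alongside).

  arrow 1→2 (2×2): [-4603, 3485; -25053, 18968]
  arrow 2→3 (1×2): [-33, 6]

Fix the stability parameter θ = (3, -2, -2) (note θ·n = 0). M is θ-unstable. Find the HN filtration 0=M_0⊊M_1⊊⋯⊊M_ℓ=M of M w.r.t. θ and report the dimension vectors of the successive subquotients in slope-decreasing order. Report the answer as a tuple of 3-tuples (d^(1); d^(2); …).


Interval decomposition of M: I[1,2], I[1,3].
HN type (ℓ=2): μ^(1)=1/2; μ^(2)=-1/3

((1, 1, 0); (1, 1, 1))


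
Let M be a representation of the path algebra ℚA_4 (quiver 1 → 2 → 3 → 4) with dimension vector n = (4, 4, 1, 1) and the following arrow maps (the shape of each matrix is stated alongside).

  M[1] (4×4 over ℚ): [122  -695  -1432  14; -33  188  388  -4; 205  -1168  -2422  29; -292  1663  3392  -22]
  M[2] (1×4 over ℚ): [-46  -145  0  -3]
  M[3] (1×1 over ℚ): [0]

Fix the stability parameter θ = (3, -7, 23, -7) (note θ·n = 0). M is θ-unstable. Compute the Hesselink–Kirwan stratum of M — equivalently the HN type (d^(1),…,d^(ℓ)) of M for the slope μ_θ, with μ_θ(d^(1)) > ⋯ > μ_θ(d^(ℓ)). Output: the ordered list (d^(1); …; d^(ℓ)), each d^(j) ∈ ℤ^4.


Barcode: M ≅ I[1,1], I[1,2]^2, I[1,3], I[2,2], I[4,4]. HN layers by μ_θ (4 steps, strictly decreasing):
  μ^(1)=23; μ^(2)=3; μ^(3)=-2; μ^(4)=-7

((0, 0, 1, 0); (1, 0, 0, 0); (3, 3, 0, 0); (0, 1, 0, 1))


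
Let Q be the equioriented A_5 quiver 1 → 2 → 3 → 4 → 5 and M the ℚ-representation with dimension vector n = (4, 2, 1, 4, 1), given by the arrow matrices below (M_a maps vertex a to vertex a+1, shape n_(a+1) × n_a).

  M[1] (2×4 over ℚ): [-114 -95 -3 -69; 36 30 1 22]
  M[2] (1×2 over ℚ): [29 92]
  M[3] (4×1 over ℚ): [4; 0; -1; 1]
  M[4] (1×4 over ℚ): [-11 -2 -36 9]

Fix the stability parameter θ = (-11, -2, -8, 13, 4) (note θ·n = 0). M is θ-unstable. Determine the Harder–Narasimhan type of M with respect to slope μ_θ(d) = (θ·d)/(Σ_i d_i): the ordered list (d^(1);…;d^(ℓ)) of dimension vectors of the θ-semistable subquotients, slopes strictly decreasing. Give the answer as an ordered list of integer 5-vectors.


Via rank(M_{q-1}∘⋯∘M_p): M ≅ I[1,1]^2, I[1,2], I[1,5], I[4,4]^3.
μ_θ-semistable layers: μ^(1)=13; μ^(2)=17/2; μ^(3)=-2; μ^(4)=-5; μ^(5)=-11

((0, 0, 0, 3, 0); (0, 0, 0, 1, 1); (0, 1, 0, 0, 0); (0, 1, 1, 0, 0); (4, 0, 0, 0, 0))
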